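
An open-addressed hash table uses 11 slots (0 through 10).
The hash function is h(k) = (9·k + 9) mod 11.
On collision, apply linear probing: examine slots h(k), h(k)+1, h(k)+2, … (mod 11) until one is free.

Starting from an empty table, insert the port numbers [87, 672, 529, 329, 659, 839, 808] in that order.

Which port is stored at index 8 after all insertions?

87: h=0 -> slot 0
672: h=7 -> slot 7
529: h=7, probe 7,8 -> slot 8
329: h=0, probe 0,1 -> slot 1
659: h=0, probe 0,1,2 -> slot 2
839: h=3 -> slot 3
808: h=10 -> slot 10
Table: [87, 329, 659, 839, -, -, -, 672, 529, -, 808]

529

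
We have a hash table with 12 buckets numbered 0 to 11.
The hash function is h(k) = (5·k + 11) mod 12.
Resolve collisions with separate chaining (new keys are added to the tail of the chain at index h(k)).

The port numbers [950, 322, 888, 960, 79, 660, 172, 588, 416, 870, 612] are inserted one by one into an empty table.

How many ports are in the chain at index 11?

5

Insert 950: h=9, bucket 9 empty -> new chain.
Insert 322: h=1, bucket 1 empty -> new chain.
Insert 888: h=11, bucket 11 empty -> new chain.
Insert 960: h=11, bucket 11 nonempty -> append to chain.
Insert 79: h=10, bucket 10 empty -> new chain.
Insert 660: h=11, bucket 11 nonempty -> append to chain.
Insert 172: h=7, bucket 7 empty -> new chain.
Insert 588: h=11, bucket 11 nonempty -> append to chain.
Insert 416: h=3, bucket 3 empty -> new chain.
Insert 870: h=5, bucket 5 empty -> new chain.
Insert 612: h=11, bucket 11 nonempty -> append to chain.
Final buckets:
0: .
1: 322
2: .
3: 416
4: .
5: 870
6: .
7: 172
8: .
9: 950
10: 79
11: 888 -> 960 -> 660 -> 588 -> 612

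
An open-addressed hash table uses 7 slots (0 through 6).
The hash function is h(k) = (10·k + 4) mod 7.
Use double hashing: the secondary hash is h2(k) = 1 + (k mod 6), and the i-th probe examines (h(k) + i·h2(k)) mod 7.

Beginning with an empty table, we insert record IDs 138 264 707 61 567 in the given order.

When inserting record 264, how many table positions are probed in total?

2

138: h=5 → slot 5
264: h=5, h2=1, probe 5,6 → slot 6
707: h=4 → slot 4
61: h=5, h2=2, probe 5,0 → slot 0
567: h=4, h2=4, probe 4,1 → slot 1
Table: [61, 567, ., ., 707, 138, 264]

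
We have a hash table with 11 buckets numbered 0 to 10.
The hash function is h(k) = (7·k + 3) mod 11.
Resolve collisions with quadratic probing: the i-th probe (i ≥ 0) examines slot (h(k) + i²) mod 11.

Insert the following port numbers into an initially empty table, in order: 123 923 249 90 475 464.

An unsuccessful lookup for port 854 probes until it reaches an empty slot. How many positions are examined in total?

2

Insert 123: h=6, slot 6 empty → index 6.
Insert 923: h=7, slot 7 empty → index 7.
Insert 249: h=8, slot 8 empty → index 8.
Insert 90: h=6, slots 6,7 occupied → index 10.
Insert 475: h=6, slots 6,7,10 occupied → index 4.
Insert 464: h=6, slots 6,7,10,4 occupied → index 0.
Table: [464, —, —, —, 475, —, 123, 923, 249, —, 90]
Lookup 854: h=8, probe 8,9 → slot 9 empty, not found.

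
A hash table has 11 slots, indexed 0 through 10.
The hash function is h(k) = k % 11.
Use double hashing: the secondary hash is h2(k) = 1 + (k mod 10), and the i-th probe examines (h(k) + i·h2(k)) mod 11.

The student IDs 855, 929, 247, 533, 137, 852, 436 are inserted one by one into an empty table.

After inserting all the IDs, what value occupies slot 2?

Insert 855: h=8, slot 8 empty → index 8.
Insert 929: h=5, slot 5 empty → index 5.
Insert 247: h=5, h2=8, slot 5 occupied → index 2.
Insert 533: h=5, h2=4, slot 5 occupied → index 9.
Insert 137: h=5, h2=8, slots 5,2 occupied → index 10.
Insert 852: h=5, h2=3, slots 5,8 occupied → index 0.
Insert 436: h=7, slot 7 empty → index 7.
Table: [852, _, 247, _, _, 929, _, 436, 855, 533, 137]

247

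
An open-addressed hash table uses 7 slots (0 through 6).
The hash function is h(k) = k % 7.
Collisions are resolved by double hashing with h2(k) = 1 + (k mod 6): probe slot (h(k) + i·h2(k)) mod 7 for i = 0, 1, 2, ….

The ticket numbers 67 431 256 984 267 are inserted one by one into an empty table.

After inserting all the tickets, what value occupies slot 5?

Insert 67: h=4, slot 4 empty => index 4.
Insert 431: h=4, h2=6, slot 4 occupied => index 3.
Insert 256: h=4, h2=5, slot 4 occupied => index 2.
Insert 984: h=4, h2=1, slot 4 occupied => index 5.
Insert 267: h=1, slot 1 empty => index 1.
Table: [-, 267, 256, 431, 67, 984, -]

984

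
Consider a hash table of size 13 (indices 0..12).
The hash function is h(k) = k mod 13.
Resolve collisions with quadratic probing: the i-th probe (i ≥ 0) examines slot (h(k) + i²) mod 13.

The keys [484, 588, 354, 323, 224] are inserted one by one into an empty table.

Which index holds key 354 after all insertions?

484: h=3 -> slot 3
588: h=3, probe 3,4 -> slot 4
354: h=3, probe 3,4,7 -> slot 7
323: h=11 -> slot 11
224: h=3, probe 3,4,7,12 -> slot 12
Table: [., ., ., 484, 588, ., ., 354, ., ., ., 323, 224]

7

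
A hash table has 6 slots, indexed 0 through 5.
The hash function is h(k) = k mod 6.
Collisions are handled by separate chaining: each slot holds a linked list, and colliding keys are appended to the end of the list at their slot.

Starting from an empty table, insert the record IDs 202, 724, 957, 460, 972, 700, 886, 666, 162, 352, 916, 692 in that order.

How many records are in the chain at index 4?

7

202 → bucket 4
724 → bucket 4 (collision)
957 → bucket 3
460 → bucket 4 (collision)
972 → bucket 0
700 → bucket 4 (collision)
886 → bucket 4 (collision)
666 → bucket 0 (collision)
162 → bucket 0 (collision)
352 → bucket 4 (collision)
916 → bucket 4 (collision)
692 → bucket 2
Final buckets:
0: 972 -> 666 -> 162
1: ∅
2: 692
3: 957
4: 202 -> 724 -> 460 -> 700 -> 886 -> 352 -> 916
5: ∅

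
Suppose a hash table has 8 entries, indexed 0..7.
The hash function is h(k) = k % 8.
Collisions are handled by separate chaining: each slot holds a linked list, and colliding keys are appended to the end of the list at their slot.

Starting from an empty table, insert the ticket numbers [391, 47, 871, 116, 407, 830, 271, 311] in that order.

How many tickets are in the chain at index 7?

6

Insert 391: h=7, bucket 7 empty → new chain.
Insert 47: h=7, bucket 7 nonempty → append to chain.
Insert 871: h=7, bucket 7 nonempty → append to chain.
Insert 116: h=4, bucket 4 empty → new chain.
Insert 407: h=7, bucket 7 nonempty → append to chain.
Insert 830: h=6, bucket 6 empty → new chain.
Insert 271: h=7, bucket 7 nonempty → append to chain.
Insert 311: h=7, bucket 7 nonempty → append to chain.
Final buckets:
0: —
1: —
2: —
3: —
4: 116
5: —
6: 830
7: 391 -> 47 -> 871 -> 407 -> 271 -> 311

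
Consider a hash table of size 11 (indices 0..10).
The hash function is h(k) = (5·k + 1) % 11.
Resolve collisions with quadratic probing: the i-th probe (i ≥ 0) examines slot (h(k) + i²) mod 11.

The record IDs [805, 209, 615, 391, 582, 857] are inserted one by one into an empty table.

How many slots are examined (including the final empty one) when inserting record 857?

4

Insert 805: h=0, slot 0 empty => index 0.
Insert 209: h=1, slot 1 empty => index 1.
Insert 615: h=7, slot 7 empty => index 7.
Insert 391: h=9, slot 9 empty => index 9.
Insert 582: h=7, slot 7 occupied => index 8.
Insert 857: h=7, slots 7,8,0 occupied => index 5.
Table: [805, 209, —, —, —, 857, —, 615, 582, 391, —]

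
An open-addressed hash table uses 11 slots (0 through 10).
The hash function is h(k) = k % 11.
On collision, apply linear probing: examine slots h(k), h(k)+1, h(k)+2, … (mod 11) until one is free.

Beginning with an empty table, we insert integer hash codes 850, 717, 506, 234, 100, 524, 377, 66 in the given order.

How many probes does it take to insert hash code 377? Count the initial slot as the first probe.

Insert 850: h=3, slot 3 empty -> index 3.
Insert 717: h=2, slot 2 empty -> index 2.
Insert 506: h=0, slot 0 empty -> index 0.
Insert 234: h=3, slot 3 occupied -> index 4.
Insert 100: h=1, slot 1 empty -> index 1.
Insert 524: h=7, slot 7 empty -> index 7.
Insert 377: h=3, slots 3,4 occupied -> index 5.
Insert 66: h=0, slots 0,1,2,3,4,5 occupied -> index 6.
Table: [506, 100, 717, 850, 234, 377, 66, 524, -, -, -]

3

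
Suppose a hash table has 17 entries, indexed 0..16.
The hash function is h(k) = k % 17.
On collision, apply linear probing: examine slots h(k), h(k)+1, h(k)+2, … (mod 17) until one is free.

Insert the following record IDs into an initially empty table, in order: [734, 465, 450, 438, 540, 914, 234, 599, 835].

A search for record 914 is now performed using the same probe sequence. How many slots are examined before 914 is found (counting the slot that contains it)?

734 hashes to 3; slot 3 is free -> place at 3.
465 hashes to 6; slot 6 is free -> place at 6.
450 hashes to 8; slot 8 is free -> place at 8.
438 hashes to 13; slot 13 is free -> place at 13.
540 hashes to 13; 13 taken -> place at 14.
914 hashes to 13; 13,14 taken -> place at 15.
234 hashes to 13; 13,14,15 taken -> place at 16.
599 hashes to 4; slot 4 is free -> place at 4.
835 hashes to 2; slot 2 is free -> place at 2.
Table: [., ., 835, 734, 599, ., 465, ., 450, ., ., ., ., 438, 540, 914, 234]
Lookup 914: h=13, probe 13,14,15 → found at 15.

3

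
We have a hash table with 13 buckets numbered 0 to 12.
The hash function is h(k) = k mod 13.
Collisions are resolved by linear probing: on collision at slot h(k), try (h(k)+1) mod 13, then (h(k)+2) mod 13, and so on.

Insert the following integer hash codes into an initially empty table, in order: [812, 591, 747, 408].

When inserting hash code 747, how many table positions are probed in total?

3

812 hashes to 6; slot 6 is free => place at 6.
591 hashes to 6; 6 taken => place at 7.
747 hashes to 6; 6,7 taken => place at 8.
408 hashes to 5; slot 5 is free => place at 5.
Table: [-, -, -, -, -, 408, 812, 591, 747, -, -, -, -]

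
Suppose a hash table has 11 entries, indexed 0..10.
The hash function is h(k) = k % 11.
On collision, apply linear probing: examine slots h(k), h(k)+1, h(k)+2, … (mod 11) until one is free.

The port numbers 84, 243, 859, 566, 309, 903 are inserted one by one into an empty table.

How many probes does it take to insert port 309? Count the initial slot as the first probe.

3

84 hashes to 7; slot 7 is free → place at 7.
243 hashes to 1; slot 1 is free → place at 1.
859 hashes to 1; 1 taken → place at 2.
566 hashes to 5; slot 5 is free → place at 5.
309 hashes to 1; 1,2 taken → place at 3.
903 hashes to 1; 1,2,3 taken → place at 4.
Table: [—, 243, 859, 309, 903, 566, —, 84, —, —, —]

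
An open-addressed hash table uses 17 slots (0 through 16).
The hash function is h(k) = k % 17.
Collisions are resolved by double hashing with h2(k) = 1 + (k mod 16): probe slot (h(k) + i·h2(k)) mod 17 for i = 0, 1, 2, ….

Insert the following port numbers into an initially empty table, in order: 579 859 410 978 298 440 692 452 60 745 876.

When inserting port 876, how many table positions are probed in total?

579: h=1 => slot 1
859: h=9 => slot 9
410: h=2 => slot 2
978: h=9, h2=3, probe 9,12 => slot 12
298: h=9, h2=11, probe 9,3 => slot 3
440: h=15 => slot 15
692: h=12, h2=5, probe 12,0 => slot 0
452: h=10 => slot 10
60: h=9, h2=13, probe 9,5 => slot 5
745: h=14 => slot 14
876: h=9, h2=13, probe 9,5,1,14,10,6 => slot 6
Table: [692, 579, 410, 298, ∅, 60, 876, ∅, ∅, 859, 452, ∅, 978, ∅, 745, 440, ∅]

6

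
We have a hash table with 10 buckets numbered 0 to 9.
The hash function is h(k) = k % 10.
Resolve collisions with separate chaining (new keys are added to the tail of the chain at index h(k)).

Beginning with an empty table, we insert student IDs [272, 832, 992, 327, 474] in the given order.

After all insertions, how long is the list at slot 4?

272 → bucket 2
832 → bucket 2 (collision)
992 → bucket 2 (collision)
327 → bucket 7
474 → bucket 4
Final buckets:
0: -
1: -
2: 272 -> 832 -> 992
3: -
4: 474
5: -
6: -
7: 327
8: -
9: -

1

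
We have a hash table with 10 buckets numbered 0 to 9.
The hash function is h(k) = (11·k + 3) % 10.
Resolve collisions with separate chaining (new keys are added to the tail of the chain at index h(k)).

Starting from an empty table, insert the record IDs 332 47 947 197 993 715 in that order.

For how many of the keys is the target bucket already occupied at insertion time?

Insert 332: h=5, bucket 5 empty → new chain.
Insert 47: h=0, bucket 0 empty → new chain.
Insert 947: h=0, bucket 0 nonempty → append to chain.
Insert 197: h=0, bucket 0 nonempty → append to chain.
Insert 993: h=6, bucket 6 empty → new chain.
Insert 715: h=8, bucket 8 empty → new chain.
Final buckets:
0: 47 -> 947 -> 197
1: _
2: _
3: _
4: _
5: 332
6: 993
7: _
8: 715
9: _

2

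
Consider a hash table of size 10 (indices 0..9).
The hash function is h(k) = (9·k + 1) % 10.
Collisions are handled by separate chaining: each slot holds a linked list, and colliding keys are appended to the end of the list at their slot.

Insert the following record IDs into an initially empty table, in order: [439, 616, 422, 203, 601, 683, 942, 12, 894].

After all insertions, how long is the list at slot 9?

3

439 → bucket 2
616 → bucket 5
422 → bucket 9
203 → bucket 8
601 → bucket 0
683 → bucket 8 (collision)
942 → bucket 9 (collision)
12 → bucket 9 (collision)
894 → bucket 7
Final buckets:
0: 601
1: .
2: 439
3: .
4: .
5: 616
6: .
7: 894
8: 203 -> 683
9: 422 -> 942 -> 12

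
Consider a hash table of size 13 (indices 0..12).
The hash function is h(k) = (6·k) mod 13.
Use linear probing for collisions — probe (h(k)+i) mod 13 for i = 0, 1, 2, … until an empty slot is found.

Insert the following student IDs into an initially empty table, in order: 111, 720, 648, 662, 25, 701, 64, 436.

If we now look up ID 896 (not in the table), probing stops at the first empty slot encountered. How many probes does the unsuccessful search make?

5

111 hashes to 3; slot 3 is free -> place at 3.
720 hashes to 4; slot 4 is free -> place at 4.
648 hashes to 1; slot 1 is free -> place at 1.
662 hashes to 7; slot 7 is free -> place at 7.
25 hashes to 7; 7 taken -> place at 8.
701 hashes to 7; 7,8 taken -> place at 9.
64 hashes to 7; 7,8,9 taken -> place at 10.
436 hashes to 3; 3,4 taken -> place at 5.
Table: [∅, 648, ∅, 111, 720, 436, ∅, 662, 25, 701, 64, ∅, ∅]
Lookup 896: h=7, probe 7,8,9,10,11 → slot 11 empty, not found.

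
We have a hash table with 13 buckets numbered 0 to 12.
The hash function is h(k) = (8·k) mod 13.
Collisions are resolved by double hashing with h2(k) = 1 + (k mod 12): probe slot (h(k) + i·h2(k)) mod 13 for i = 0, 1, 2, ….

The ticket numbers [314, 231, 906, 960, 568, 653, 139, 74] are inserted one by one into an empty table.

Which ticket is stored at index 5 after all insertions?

Insert 314: h=3, slot 3 empty -> index 3.
Insert 231: h=2, slot 2 empty -> index 2.
Insert 906: h=7, slot 7 empty -> index 7.
Insert 960: h=10, slot 10 empty -> index 10.
Insert 568: h=7, h2=5, slot 7 occupied -> index 12.
Insert 653: h=11, slot 11 empty -> index 11.
Insert 139: h=7, h2=8, slots 7,2,10 occupied -> index 5.
Insert 74: h=7, h2=3, slots 7,10 occupied -> index 0.
Table: [74, _, 231, 314, _, 139, _, 906, _, _, 960, 653, 568]

139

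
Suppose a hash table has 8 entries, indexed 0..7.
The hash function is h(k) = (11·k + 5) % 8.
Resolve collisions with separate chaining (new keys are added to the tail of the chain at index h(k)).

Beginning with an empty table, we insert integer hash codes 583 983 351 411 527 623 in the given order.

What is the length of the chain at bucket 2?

Insert 583: h=2, bucket 2 empty → new chain.
Insert 983: h=2, bucket 2 nonempty → append to chain.
Insert 351: h=2, bucket 2 nonempty → append to chain.
Insert 411: h=6, bucket 6 empty → new chain.
Insert 527: h=2, bucket 2 nonempty → append to chain.
Insert 623: h=2, bucket 2 nonempty → append to chain.
Final buckets:
0: _
1: _
2: 583 -> 983 -> 351 -> 527 -> 623
3: _
4: _
5: _
6: 411
7: _

5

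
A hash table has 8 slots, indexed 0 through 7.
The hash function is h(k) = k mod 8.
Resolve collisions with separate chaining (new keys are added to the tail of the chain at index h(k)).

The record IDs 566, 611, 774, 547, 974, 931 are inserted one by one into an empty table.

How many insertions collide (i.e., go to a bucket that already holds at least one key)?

566 → bucket 6
611 → bucket 3
774 → bucket 6 (collision)
547 → bucket 3 (collision)
974 → bucket 6 (collision)
931 → bucket 3 (collision)
Final buckets:
0: —
1: —
2: —
3: 611 -> 547 -> 931
4: —
5: —
6: 566 -> 774 -> 974
7: —

4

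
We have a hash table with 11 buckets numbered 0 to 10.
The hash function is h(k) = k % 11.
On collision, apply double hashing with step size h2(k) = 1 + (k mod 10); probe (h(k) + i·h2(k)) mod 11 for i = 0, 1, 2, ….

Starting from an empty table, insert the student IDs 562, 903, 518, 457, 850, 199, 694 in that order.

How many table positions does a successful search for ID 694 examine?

562: h=1 => slot 1
903: h=1, h2=4, probe 1,5 => slot 5
518: h=1, h2=9, probe 1,10 => slot 10
457: h=6 => slot 6
850: h=3 => slot 3
199: h=1, h2=10, probe 1,0 => slot 0
694: h=1, h2=5, probe 1,6,0,5,10,4 => slot 4
Table: [199, 562, ., 850, 694, 903, 457, ., ., ., 518]
Lookup 694: h=1, h2=5, probe 1,6,0,5,10,4 → found at 4.

6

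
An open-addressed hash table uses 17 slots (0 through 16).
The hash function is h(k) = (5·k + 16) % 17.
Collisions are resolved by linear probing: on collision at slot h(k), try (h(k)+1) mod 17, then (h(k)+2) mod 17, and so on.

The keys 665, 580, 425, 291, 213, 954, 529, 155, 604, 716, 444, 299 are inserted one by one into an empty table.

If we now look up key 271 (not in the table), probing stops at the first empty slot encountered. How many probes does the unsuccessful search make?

Insert 665: h=9, slot 9 empty -> index 9.
Insert 580: h=9, slot 9 occupied -> index 10.
Insert 425: h=16, slot 16 empty -> index 16.
Insert 291: h=9, slots 9,10 occupied -> index 11.
Insert 213: h=10, slots 10,11 occupied -> index 12.
Insert 954: h=9, slots 9,10,11,12 occupied -> index 13.
Insert 529: h=9, slots 9,10,11,12,13 occupied -> index 14.
Insert 155: h=9, slots 9,10,11,12,13,14 occupied -> index 15.
Insert 604: h=10, slots 10,11,12,13,14,15,16 occupied -> index 0.
Insert 716: h=9, slots 9,10,11,12,13,14,15,16,0 occupied -> index 1.
Insert 444: h=9, slots 9,10,11,12,13,14,15,16,0,1 occupied -> index 2.
Insert 299: h=15, slots 15,16,0,1,2 occupied -> index 3.
Table: [604, 716, 444, 299, —, —, —, —, —, 665, 580, 291, 213, 954, 529, 155, 425]
Lookup 271: h=11, probe 11,12,13,14,15,16,0,1,2,3,4 → slot 4 empty, not found.

11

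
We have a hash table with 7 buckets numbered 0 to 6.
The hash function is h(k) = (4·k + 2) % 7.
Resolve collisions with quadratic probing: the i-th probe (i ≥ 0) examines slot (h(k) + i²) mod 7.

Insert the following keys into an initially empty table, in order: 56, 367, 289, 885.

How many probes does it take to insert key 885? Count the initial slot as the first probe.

2

56 hashes to 2; slot 2 is free → place at 2.
367 hashes to 0; slot 0 is free → place at 0.
289 hashes to 3; slot 3 is free → place at 3.
885 hashes to 0; 0 taken → place at 1.
Table: [367, 885, 56, 289, ∅, ∅, ∅]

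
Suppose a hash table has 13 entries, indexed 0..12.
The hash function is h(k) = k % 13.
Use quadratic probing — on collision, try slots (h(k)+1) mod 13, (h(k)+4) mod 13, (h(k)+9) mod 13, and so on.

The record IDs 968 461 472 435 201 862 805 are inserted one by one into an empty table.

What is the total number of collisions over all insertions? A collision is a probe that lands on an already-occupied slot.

7

968 hashes to 6; slot 6 is free → place at 6.
461 hashes to 6; 6 taken → place at 7.
472 hashes to 4; slot 4 is free → place at 4.
435 hashes to 6; 6,7 taken → place at 10.
201 hashes to 6; 6,7,10 taken → place at 2.
862 hashes to 4; 4 taken → place at 5.
805 hashes to 12; slot 12 is free → place at 12.
Table: [., ., 201, ., 472, 862, 968, 461, ., ., 435, ., 805]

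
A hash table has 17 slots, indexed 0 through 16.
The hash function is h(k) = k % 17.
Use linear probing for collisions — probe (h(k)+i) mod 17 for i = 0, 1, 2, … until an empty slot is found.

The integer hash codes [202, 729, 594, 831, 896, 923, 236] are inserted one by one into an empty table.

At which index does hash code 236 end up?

Insert 202: h=15, slot 15 empty -> index 15.
Insert 729: h=15, slot 15 occupied -> index 16.
Insert 594: h=16, slot 16 occupied -> index 0.
Insert 831: h=15, slots 15,16,0 occupied -> index 1.
Insert 896: h=12, slot 12 empty -> index 12.
Insert 923: h=5, slot 5 empty -> index 5.
Insert 236: h=15, slots 15,16,0,1 occupied -> index 2.
Table: [594, 831, 236, _, _, 923, _, _, _, _, _, _, 896, _, _, 202, 729]

2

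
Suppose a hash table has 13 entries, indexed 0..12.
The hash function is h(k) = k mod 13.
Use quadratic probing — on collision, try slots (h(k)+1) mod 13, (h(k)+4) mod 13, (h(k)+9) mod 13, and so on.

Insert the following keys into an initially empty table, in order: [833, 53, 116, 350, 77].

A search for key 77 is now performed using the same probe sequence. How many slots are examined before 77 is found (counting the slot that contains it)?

Insert 833: h=1, slot 1 empty → index 1.
Insert 53: h=1, slot 1 occupied → index 2.
Insert 116: h=12, slot 12 empty → index 12.
Insert 350: h=12, slot 12 occupied → index 0.
Insert 77: h=12, slots 12,0 occupied → index 3.
Table: [350, 833, 53, 77, ∅, ∅, ∅, ∅, ∅, ∅, ∅, ∅, 116]
Lookup 77: h=12, probe 12,0,3 → found at 3.

3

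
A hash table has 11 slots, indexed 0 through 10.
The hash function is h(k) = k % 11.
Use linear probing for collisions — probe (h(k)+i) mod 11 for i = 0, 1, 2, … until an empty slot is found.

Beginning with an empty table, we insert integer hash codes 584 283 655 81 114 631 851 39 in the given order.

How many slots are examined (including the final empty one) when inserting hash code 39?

Insert 584: h=1, slot 1 empty => index 1.
Insert 283: h=8, slot 8 empty => index 8.
Insert 655: h=6, slot 6 empty => index 6.
Insert 81: h=4, slot 4 empty => index 4.
Insert 114: h=4, slot 4 occupied => index 5.
Insert 631: h=4, slots 4,5,6 occupied => index 7.
Insert 851: h=4, slots 4,5,6,7,8 occupied => index 9.
Insert 39: h=6, slots 6,7,8,9 occupied => index 10.
Table: [∅, 584, ∅, ∅, 81, 114, 655, 631, 283, 851, 39]

5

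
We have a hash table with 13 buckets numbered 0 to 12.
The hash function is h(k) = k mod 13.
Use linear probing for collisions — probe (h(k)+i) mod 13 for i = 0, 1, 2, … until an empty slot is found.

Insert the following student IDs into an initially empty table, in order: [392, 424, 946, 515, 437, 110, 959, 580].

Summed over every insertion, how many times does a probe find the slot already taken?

392 hashes to 2; slot 2 is free → place at 2.
424 hashes to 8; slot 8 is free → place at 8.
946 hashes to 10; slot 10 is free → place at 10.
515 hashes to 8; 8 taken → place at 9.
437 hashes to 8; 8,9,10 taken → place at 11.
110 hashes to 6; slot 6 is free → place at 6.
959 hashes to 10; 10,11 taken → place at 12.
580 hashes to 8; 8,9,10,11,12 taken → place at 0.
Table: [580, ∅, 392, ∅, ∅, ∅, 110, ∅, 424, 515, 946, 437, 959]

11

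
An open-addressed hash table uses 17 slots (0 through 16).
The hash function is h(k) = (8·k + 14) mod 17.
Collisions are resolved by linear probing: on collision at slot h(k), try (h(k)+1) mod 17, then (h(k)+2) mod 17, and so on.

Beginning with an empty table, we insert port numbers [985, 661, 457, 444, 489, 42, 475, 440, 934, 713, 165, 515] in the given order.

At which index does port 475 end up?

7

Insert 985: h=6, slot 6 empty -> index 6.
Insert 661: h=15, slot 15 empty -> index 15.
Insert 457: h=15, slot 15 occupied -> index 16.
Insert 444: h=13, slot 13 empty -> index 13.
Insert 489: h=16, slot 16 occupied -> index 0.
Insert 42: h=10, slot 10 empty -> index 10.
Insert 475: h=6, slot 6 occupied -> index 7.
Insert 440: h=15, slots 15,16,0 occupied -> index 1.
Insert 934: h=6, slots 6,7 occupied -> index 8.
Insert 713: h=6, slots 6,7,8 occupied -> index 9.
Insert 165: h=8, slots 8,9,10 occupied -> index 11.
Insert 515: h=3, slot 3 empty -> index 3.
Table: [489, 440, ∅, 515, ∅, ∅, 985, 475, 934, 713, 42, 165, ∅, 444, ∅, 661, 457]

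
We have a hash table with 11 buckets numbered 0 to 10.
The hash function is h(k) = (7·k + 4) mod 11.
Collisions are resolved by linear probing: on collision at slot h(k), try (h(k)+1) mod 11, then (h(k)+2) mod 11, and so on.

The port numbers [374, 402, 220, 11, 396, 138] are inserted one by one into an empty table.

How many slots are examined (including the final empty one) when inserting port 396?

4

374 hashes to 4; slot 4 is free => place at 4.
402 hashes to 2; slot 2 is free => place at 2.
220 hashes to 4; 4 taken => place at 5.
11 hashes to 4; 4,5 taken => place at 6.
396 hashes to 4; 4,5,6 taken => place at 7.
138 hashes to 2; 2 taken => place at 3.
Table: [., ., 402, 138, 374, 220, 11, 396, ., ., .]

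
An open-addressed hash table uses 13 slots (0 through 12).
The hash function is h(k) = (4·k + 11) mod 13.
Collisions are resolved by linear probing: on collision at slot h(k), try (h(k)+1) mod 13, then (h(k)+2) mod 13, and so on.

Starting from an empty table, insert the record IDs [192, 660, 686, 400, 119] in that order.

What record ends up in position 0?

192 hashes to 12; slot 12 is free => place at 12.
660 hashes to 12; 12 taken => place at 0.
686 hashes to 12; 12,0 taken => place at 1.
400 hashes to 12; 12,0,1 taken => place at 2.
119 hashes to 6; slot 6 is free => place at 6.
Table: [660, 686, 400, ∅, ∅, ∅, 119, ∅, ∅, ∅, ∅, ∅, 192]

660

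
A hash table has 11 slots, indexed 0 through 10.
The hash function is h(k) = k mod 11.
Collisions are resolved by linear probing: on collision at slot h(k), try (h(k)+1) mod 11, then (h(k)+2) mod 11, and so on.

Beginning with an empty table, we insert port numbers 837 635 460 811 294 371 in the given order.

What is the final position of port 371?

Insert 837: h=1, slot 1 empty -> index 1.
Insert 635: h=8, slot 8 empty -> index 8.
Insert 460: h=9, slot 9 empty -> index 9.
Insert 811: h=8, slots 8,9 occupied -> index 10.
Insert 294: h=8, slots 8,9,10 occupied -> index 0.
Insert 371: h=8, slots 8,9,10,0,1 occupied -> index 2.
Table: [294, 837, 371, -, -, -, -, -, 635, 460, 811]

2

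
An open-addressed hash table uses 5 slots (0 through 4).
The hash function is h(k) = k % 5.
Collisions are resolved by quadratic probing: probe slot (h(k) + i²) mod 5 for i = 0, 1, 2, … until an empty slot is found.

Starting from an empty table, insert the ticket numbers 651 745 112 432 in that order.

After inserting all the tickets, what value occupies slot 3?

432

651: h=1 → slot 1
745: h=0 → slot 0
112: h=2 → slot 2
432: h=2, probe 2,3 → slot 3
Table: [745, 651, 112, 432, —]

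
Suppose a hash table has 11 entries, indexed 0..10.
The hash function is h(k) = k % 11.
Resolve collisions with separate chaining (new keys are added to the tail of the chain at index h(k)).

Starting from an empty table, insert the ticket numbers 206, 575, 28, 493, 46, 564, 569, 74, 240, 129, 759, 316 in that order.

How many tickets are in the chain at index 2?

1

Insert 206: h=8, bucket 8 empty -> new chain.
Insert 575: h=3, bucket 3 empty -> new chain.
Insert 28: h=6, bucket 6 empty -> new chain.
Insert 493: h=9, bucket 9 empty -> new chain.
Insert 46: h=2, bucket 2 empty -> new chain.
Insert 564: h=3, bucket 3 nonempty -> append to chain.
Insert 569: h=8, bucket 8 nonempty -> append to chain.
Insert 74: h=8, bucket 8 nonempty -> append to chain.
Insert 240: h=9, bucket 9 nonempty -> append to chain.
Insert 129: h=8, bucket 8 nonempty -> append to chain.
Insert 759: h=0, bucket 0 empty -> new chain.
Insert 316: h=8, bucket 8 nonempty -> append to chain.
Final buckets:
0: 759
1: ∅
2: 46
3: 575 -> 564
4: ∅
5: ∅
6: 28
7: ∅
8: 206 -> 569 -> 74 -> 129 -> 316
9: 493 -> 240
10: ∅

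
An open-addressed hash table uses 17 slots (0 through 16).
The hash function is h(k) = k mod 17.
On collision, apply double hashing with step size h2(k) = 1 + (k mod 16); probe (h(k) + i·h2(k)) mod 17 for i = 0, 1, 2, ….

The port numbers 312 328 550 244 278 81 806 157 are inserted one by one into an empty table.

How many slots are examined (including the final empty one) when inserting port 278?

312: h=6 → slot 6
328: h=5 → slot 5
550: h=6, h2=7, probe 6,13 → slot 13
244: h=6, h2=5, probe 6,11 → slot 11
278: h=6, h2=7, probe 6,13,3 → slot 3
81: h=13, h2=2, probe 13,15 → slot 15
806: h=7 → slot 7
157: h=4 → slot 4
Table: [∅, ∅, ∅, 278, 157, 328, 312, 806, ∅, ∅, ∅, 244, ∅, 550, ∅, 81, ∅]

3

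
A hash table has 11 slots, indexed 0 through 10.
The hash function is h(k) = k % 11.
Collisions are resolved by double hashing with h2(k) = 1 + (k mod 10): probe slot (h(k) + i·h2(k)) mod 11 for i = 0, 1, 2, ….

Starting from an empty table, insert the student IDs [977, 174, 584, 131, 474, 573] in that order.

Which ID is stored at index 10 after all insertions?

131

Insert 977: h=9, slot 9 empty → index 9.
Insert 174: h=9, h2=5, slot 9 occupied → index 3.
Insert 584: h=1, slot 1 empty → index 1.
Insert 131: h=10, slot 10 empty → index 10.
Insert 474: h=1, h2=5, slot 1 occupied → index 6.
Insert 573: h=1, h2=4, slot 1 occupied → index 5.
Table: [-, 584, -, 174, -, 573, 474, -, -, 977, 131]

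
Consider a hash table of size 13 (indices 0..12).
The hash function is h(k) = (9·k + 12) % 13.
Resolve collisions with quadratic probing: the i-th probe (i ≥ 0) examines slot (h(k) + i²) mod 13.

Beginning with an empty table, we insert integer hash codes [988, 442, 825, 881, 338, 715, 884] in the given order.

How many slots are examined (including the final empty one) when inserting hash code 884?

Insert 988: h=12, slot 12 empty → index 12.
Insert 442: h=12, slot 12 occupied → index 0.
Insert 825: h=1, slot 1 empty → index 1.
Insert 881: h=11, slot 11 empty → index 11.
Insert 338: h=12, slots 12,0 occupied → index 3.
Insert 715: h=12, slots 12,0,3 occupied → index 8.
Insert 884: h=12, slots 12,0,3,8 occupied → index 2.
Table: [442, 825, 884, 338, ∅, ∅, ∅, ∅, 715, ∅, ∅, 881, 988]

5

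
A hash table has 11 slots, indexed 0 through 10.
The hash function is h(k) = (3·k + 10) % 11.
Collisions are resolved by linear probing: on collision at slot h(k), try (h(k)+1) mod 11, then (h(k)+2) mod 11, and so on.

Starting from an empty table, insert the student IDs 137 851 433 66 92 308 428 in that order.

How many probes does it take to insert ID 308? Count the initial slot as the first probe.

6

Insert 137: h=3, slot 3 empty -> index 3.
Insert 851: h=0, slot 0 empty -> index 0.
Insert 433: h=0, slot 0 occupied -> index 1.
Insert 66: h=10, slot 10 empty -> index 10.
Insert 92: h=0, slots 0,1 occupied -> index 2.
Insert 308: h=10, slots 10,0,1,2,3 occupied -> index 4.
Insert 428: h=7, slot 7 empty -> index 7.
Table: [851, 433, 92, 137, 308, _, _, 428, _, _, 66]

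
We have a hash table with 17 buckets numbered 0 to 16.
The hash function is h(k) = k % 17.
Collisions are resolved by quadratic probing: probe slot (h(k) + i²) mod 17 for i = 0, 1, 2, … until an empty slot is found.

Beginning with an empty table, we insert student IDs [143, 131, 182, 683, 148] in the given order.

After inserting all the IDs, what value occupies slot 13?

Insert 143: h=7, slot 7 empty -> index 7.
Insert 131: h=12, slot 12 empty -> index 12.
Insert 182: h=12, slot 12 occupied -> index 13.
Insert 683: h=3, slot 3 empty -> index 3.
Insert 148: h=12, slots 12,13 occupied -> index 16.
Table: [—, —, —, 683, —, —, —, 143, —, —, —, —, 131, 182, —, —, 148]

182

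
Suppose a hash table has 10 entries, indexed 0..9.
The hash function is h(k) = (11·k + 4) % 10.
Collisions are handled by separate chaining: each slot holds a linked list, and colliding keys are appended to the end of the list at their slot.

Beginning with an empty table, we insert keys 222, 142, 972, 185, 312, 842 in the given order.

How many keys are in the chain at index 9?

1

Insert 222: h=6, bucket 6 empty → new chain.
Insert 142: h=6, bucket 6 nonempty → append to chain.
Insert 972: h=6, bucket 6 nonempty → append to chain.
Insert 185: h=9, bucket 9 empty → new chain.
Insert 312: h=6, bucket 6 nonempty → append to chain.
Insert 842: h=6, bucket 6 nonempty → append to chain.
Final buckets:
0: _
1: _
2: _
3: _
4: _
5: _
6: 222 -> 142 -> 972 -> 312 -> 842
7: _
8: _
9: 185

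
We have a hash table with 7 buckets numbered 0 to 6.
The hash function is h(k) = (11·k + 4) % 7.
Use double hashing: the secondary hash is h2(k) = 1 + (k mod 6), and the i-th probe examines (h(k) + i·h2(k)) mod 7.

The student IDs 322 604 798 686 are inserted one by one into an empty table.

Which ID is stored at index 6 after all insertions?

798

322 hashes to 4; slot 4 is free => place at 4.
604 hashes to 5; slot 5 is free => place at 5.
798 hashes to 4, h2=1; 4,5 taken => place at 6.
686 hashes to 4, h2=3; 4 taken => place at 0.
Table: [686, ., ., ., 322, 604, 798]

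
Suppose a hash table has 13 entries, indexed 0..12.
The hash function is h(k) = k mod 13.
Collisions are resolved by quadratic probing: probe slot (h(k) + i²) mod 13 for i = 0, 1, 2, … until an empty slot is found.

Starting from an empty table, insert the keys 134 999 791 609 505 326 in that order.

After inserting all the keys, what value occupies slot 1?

134 hashes to 4; slot 4 is free -> place at 4.
999 hashes to 11; slot 11 is free -> place at 11.
791 hashes to 11; 11 taken -> place at 12.
609 hashes to 11; 11,12 taken -> place at 2.
505 hashes to 11; 11,12,2 taken -> place at 7.
326 hashes to 1; slot 1 is free -> place at 1.
Table: [∅, 326, 609, ∅, 134, ∅, ∅, 505, ∅, ∅, ∅, 999, 791]

326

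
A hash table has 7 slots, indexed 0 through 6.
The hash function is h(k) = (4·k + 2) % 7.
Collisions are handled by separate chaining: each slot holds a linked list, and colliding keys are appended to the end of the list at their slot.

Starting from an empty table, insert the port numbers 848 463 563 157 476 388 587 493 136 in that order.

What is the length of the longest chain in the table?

5

Insert 848: h=6, bucket 6 empty -> new chain.
Insert 463: h=6, bucket 6 nonempty -> append to chain.
Insert 563: h=0, bucket 0 empty -> new chain.
Insert 157: h=0, bucket 0 nonempty -> append to chain.
Insert 476: h=2, bucket 2 empty -> new chain.
Insert 388: h=0, bucket 0 nonempty -> append to chain.
Insert 587: h=5, bucket 5 empty -> new chain.
Insert 493: h=0, bucket 0 nonempty -> append to chain.
Insert 136: h=0, bucket 0 nonempty -> append to chain.
Final buckets:
0: 563 -> 157 -> 388 -> 493 -> 136
1: _
2: 476
3: _
4: _
5: 587
6: 848 -> 463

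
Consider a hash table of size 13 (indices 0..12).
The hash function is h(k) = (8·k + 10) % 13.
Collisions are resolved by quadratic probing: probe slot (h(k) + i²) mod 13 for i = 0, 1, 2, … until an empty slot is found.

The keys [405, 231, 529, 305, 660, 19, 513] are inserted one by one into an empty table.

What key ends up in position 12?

405: h=0 -> slot 0
231: h=12 -> slot 12
529: h=4 -> slot 4
305: h=6 -> slot 6
660: h=12, probe 12,0,3 -> slot 3
19: h=6, probe 6,7 -> slot 7
513: h=6, probe 6,7,10 -> slot 10
Table: [405, ∅, ∅, 660, 529, ∅, 305, 19, ∅, ∅, 513, ∅, 231]

231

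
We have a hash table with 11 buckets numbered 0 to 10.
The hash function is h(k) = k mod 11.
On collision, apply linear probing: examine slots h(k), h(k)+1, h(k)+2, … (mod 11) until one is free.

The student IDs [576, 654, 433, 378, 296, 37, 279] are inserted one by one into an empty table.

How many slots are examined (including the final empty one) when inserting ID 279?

576 hashes to 4; slot 4 is free => place at 4.
654 hashes to 5; slot 5 is free => place at 5.
433 hashes to 4; 4,5 taken => place at 6.
378 hashes to 4; 4,5,6 taken => place at 7.
296 hashes to 10; slot 10 is free => place at 10.
37 hashes to 4; 4,5,6,7 taken => place at 8.
279 hashes to 4; 4,5,6,7,8 taken => place at 9.
Table: [∅, ∅, ∅, ∅, 576, 654, 433, 378, 37, 279, 296]

6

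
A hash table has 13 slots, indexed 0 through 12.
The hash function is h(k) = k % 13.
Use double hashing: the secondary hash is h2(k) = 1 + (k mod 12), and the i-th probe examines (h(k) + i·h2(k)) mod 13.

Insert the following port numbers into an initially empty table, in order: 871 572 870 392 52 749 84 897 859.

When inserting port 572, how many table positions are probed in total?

871 hashes to 0; slot 0 is free => place at 0.
572 hashes to 0, h2=9; 0 taken => place at 9.
870 hashes to 12; slot 12 is free => place at 12.
392 hashes to 2; slot 2 is free => place at 2.
52 hashes to 0, h2=5; 0 taken => place at 5.
749 hashes to 8; slot 8 is free => place at 8.
84 hashes to 6; slot 6 is free => place at 6.
897 hashes to 0, h2=10; 0 taken => place at 10.
859 hashes to 1; slot 1 is free => place at 1.
Table: [871, 859, 392, —, —, 52, 84, —, 749, 572, 897, —, 870]

2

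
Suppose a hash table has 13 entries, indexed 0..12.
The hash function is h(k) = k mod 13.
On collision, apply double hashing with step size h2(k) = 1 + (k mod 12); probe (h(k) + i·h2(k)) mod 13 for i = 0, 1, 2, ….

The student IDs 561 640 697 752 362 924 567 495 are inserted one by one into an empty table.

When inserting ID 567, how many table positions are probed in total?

561: h=2 → slot 2
640: h=3 → slot 3
697: h=8 → slot 8
752: h=11 → slot 11
362: h=11, h2=3, probe 11,1 → slot 1
924: h=1, h2=1, probe 1,2,3,4 → slot 4
567: h=8, h2=4, probe 8,12 → slot 12
495: h=1, h2=4, probe 1,5 → slot 5
Table: [., 362, 561, 640, 924, 495, ., ., 697, ., ., 752, 567]

2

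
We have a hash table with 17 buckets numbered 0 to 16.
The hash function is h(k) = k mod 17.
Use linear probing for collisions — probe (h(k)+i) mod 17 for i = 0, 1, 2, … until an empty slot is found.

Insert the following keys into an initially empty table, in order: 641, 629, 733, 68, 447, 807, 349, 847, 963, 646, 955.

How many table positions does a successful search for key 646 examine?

Insert 641: h=12, slot 12 empty => index 12.
Insert 629: h=0, slot 0 empty => index 0.
Insert 733: h=2, slot 2 empty => index 2.
Insert 68: h=0, slot 0 occupied => index 1.
Insert 447: h=5, slot 5 empty => index 5.
Insert 807: h=8, slot 8 empty => index 8.
Insert 349: h=9, slot 9 empty => index 9.
Insert 847: h=14, slot 14 empty => index 14.
Insert 963: h=11, slot 11 empty => index 11.
Insert 646: h=0, slots 0,1,2 occupied => index 3.
Insert 955: h=3, slot 3 occupied => index 4.
Table: [629, 68, 733, 646, 955, 447, _, _, 807, 349, _, 963, 641, _, 847, _, _]
Lookup 646: h=0, probe 0,1,2,3 → found at 3.

4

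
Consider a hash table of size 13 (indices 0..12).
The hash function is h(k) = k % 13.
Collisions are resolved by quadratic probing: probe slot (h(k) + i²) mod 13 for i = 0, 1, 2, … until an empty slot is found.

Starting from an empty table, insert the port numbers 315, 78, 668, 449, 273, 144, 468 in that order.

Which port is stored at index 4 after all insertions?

468

315: h=3 → slot 3
78: h=0 → slot 0
668: h=5 → slot 5
449: h=7 → slot 7
273: h=0, probe 0,1 → slot 1
144: h=1, probe 1,2 → slot 2
468: h=0, probe 0,1,4 → slot 4
Table: [78, 273, 144, 315, 468, 668, _, 449, _, _, _, _, _]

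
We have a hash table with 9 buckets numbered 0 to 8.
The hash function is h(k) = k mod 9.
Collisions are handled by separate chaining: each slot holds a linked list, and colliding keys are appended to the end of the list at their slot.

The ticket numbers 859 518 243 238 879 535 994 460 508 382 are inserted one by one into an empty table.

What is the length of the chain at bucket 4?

6

Insert 859: h=4, bucket 4 empty → new chain.
Insert 518: h=5, bucket 5 empty → new chain.
Insert 243: h=0, bucket 0 empty → new chain.
Insert 238: h=4, bucket 4 nonempty → append to chain.
Insert 879: h=6, bucket 6 empty → new chain.
Insert 535: h=4, bucket 4 nonempty → append to chain.
Insert 994: h=4, bucket 4 nonempty → append to chain.
Insert 460: h=1, bucket 1 empty → new chain.
Insert 508: h=4, bucket 4 nonempty → append to chain.
Insert 382: h=4, bucket 4 nonempty → append to chain.
Final buckets:
0: 243
1: 460
2: —
3: —
4: 859 -> 238 -> 535 -> 994 -> 508 -> 382
5: 518
6: 879
7: —
8: —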